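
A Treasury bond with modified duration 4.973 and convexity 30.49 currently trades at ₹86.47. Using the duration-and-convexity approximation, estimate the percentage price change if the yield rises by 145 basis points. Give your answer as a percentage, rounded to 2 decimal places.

Duration effect: -D_mod·Δy = -4.973 × (+0.0145) = -0.0721085
Convexity effect: ½·C·(Δy)² = 0.5 × 30.49 × (0.0145)² = +0.00320526125
ΔP/P ≈ -0.0721085 + 0.00320526125 = -0.06890323875
= -6.890323875%.

-6.89%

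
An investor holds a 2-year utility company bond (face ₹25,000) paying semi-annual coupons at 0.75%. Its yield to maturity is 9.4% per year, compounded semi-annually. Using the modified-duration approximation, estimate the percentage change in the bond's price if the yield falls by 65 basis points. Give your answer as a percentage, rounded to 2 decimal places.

Periodic yield y = 0.047. Modified duration first:
  t   CF        PV=CF/(1+0.047)^t    t·PV
  1        93.75        89.5415        89.5415
  2        93.75        85.5220       171.0440
  3        93.75        81.6829       245.0487
  4    25,093.75    20,882.3245    83,529.2980
  Σ                 21,139.0710    84,034.9323
P = 21,139.0710; D_Mac = 3.97534 half-year periods = 1.98767 yrs; D_mod = 1.98767/(1+0.047) = 1.89844 yrs.
ΔP/P ≈ -D_mod · Δy = -1.89844 × (-0.0065) = +0.012340 = +1.2340%.

+1.23%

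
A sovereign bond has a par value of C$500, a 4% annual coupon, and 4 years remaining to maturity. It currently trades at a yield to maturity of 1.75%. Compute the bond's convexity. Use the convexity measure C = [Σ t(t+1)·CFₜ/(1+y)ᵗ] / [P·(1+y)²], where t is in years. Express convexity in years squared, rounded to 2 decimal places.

17.94

With y = 0.0175:
  t   CF        PV=CF/(1+0.0175)^t    t·PV        t(t+1)·PV
  1        20.00        19.6560        19.6560          39.3120
  2        20.00        19.3180        38.6359         115.9077
  3        20.00        18.9857        56.9571         227.8285
  4       520.00       485.1384     1,940.5537       9,702.7685
  Σ                    543.0981     2,055.8027      10,085.8167
P = 543.0981.
Convexity = Σ t(t+1)·PV / [P·(1+y)²] = 10,085.8167 / (543.0981 × 1.035306) = 17.93758.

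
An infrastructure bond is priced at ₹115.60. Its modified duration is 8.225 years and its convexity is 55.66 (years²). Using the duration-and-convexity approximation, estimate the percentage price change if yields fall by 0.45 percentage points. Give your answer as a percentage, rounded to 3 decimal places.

+3.758%

Duration effect: -D_mod·Δy = -8.225 × (-0.0045) = +0.0370125
Convexity effect: ½·C·(Δy)² = 0.5 × 55.66 × (-0.0045)² = +0.0005635575
ΔP/P ≈ +0.0370125 + 0.0005635575 = +0.0375760575
= +3.75760575%.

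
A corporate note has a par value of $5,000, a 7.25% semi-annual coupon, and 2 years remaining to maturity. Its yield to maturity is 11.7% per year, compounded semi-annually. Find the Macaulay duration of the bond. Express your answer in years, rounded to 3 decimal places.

1.893 years

Periodic yield y = 0.0585. Discount each cash flow and weight by its period:
  t   CF        PV=CF/(1+0.0585)^t    t·PV
  1       181.25       171.2329       171.2329
  2       181.25       161.7694       323.5387
  3       181.25       152.8289       458.4866
  4     5,181.25     4,127.3481    16,509.3924
  Σ                  4,613.1792    17,462.6506
Price P = Σ PV = 4,613.1792.
Macaulay duration = Σ(t·PV) / P = 17,462.6506 / 4,613.1792 = 3.78538 half-year periods.
In years: 3.78538 / 2 = 1.89269 years.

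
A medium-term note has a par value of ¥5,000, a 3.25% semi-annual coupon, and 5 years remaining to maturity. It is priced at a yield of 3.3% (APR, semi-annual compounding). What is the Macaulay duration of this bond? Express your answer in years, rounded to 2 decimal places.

4.65 years

Periodic yield y = 0.0165. Discount each cash flow and weight by its period:
  t   CF        PV=CF/(1+0.0165)^t    t·PV
  1        81.25        79.9311        79.9311
  2        81.25        78.6337       157.2674
  3        81.25        77.3573       232.0719
  4        81.25        76.1016       304.4064
  5        81.25        74.8663       374.3316
  6        81.25        73.6511       441.9064
  7        81.25        72.4556       507.1889
  8        81.25        71.2794       570.2356
  9        81.25        70.1224       631.1018
  10    5,081.25     4,314.1648    43,141.6482
  Σ                  4,988.5633    46,440.0893
Price P = Σ PV = 4,988.5633.
Macaulay duration = Σ(t·PV) / P = 46,440.0893 / 4,988.5633 = 9.30931 half-year periods.
In years: 9.30931 / 2 = 4.65466 years.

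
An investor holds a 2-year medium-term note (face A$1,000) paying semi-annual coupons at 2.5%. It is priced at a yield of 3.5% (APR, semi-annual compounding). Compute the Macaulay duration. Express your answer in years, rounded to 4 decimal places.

1.9629 years

Periodic yield y = 0.0175. Discount each cash flow and weight by its period:
  t   CF        PV=CF/(1+0.0175)^t    t·PV
  1        12.50        12.2850        12.2850
  2        12.50        12.0737        24.1474
  3        12.50        11.8661        35.5982
  4     1,012.50       944.6205     3,778.4819
  Σ                    980.8453     3,850.5126
Price P = Σ PV = 980.8453.
Macaulay duration = Σ(t·PV) / P = 3,850.5126 / 980.8453 = 3.92571 half-year periods.
In years: 3.92571 / 2 = 1.96285 years.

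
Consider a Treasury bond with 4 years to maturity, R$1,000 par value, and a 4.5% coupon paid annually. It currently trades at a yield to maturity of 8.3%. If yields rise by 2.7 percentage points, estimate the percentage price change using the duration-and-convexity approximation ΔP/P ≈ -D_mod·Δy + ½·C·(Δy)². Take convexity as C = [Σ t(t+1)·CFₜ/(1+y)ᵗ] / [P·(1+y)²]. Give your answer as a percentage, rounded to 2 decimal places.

With y = 0.083:
  t   CF        PV=CF/(1+0.083)^t    t·PV        t(t+1)·PV
  1        45.00        41.5512        41.5512          83.1025
  2        45.00        38.3668        76.7336         230.2008
  3        45.00        35.4264       106.2792         425.1169
  4     1,045.00       759.6306     3,038.5225      15,192.6125
  Σ                    874.9751     3,263.0866      15,931.0327
P = 874.9751; D_Mac = 3.72935 yrs; D_mod = 3.44353 yrs; C = 15.52356.
Duration effect: -3.44353 × (+0.027) = -0.092975
Convexity effect: 0.5 × 15.52356 × (0.027)² = +0.0056583
ΔP/P ≈ -0.092975 + 0.0056583 = -0.087317 = -8.7317%.

-8.73%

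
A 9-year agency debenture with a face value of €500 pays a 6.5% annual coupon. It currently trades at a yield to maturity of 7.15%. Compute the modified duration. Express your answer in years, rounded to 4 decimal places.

Periodic yield y = 0.0715. First find Macaulay duration:
  t   CF        PV=CF/(1+0.0715)^t    t·PV
  1        32.50        30.3313        30.3313
  2        32.50        28.3073        56.6147
  3        32.50        26.4184        79.2553
  4        32.50        24.6555        98.6222
  5        32.50        23.0103       115.0516
  6        32.50        21.4749       128.8492
  7        32.50        20.0419       140.2931
  8        32.50        18.7045       149.6359
  9       532.50       286.0158     2,574.1423
  Σ                    478.9599     3,372.7954
P = 478.9599; Macaulay duration = 3,372.7954 / 478.9599 = 7.04192 years.
Modified duration = D_Mac / (1 + y) = 7.04192 / 1.0715 = 6.57202 years.

6.5720 years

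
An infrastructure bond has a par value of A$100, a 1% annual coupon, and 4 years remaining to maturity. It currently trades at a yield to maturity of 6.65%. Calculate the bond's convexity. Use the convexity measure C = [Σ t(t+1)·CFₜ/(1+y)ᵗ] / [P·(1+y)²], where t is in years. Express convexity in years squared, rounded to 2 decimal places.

17.19

With y = 0.0665:
  t   CF        PV=CF/(1+0.0665)^t    t·PV        t(t+1)·PV
  1         1.00         0.9376         0.9376           1.8753
  2         1.00         0.8792         1.7584           5.2751
  3         1.00         0.8244         2.4731           9.8923
  4       101.00        78.0689       312.2755       1,561.3775
  Σ                     80.7101       317.4446       1,578.4203
P = 80.7101.
Convexity = Σ t(t+1)·PV / [P·(1+y)²] = 1,578.4203 / (80.7101 × 1.137422) = 17.19385.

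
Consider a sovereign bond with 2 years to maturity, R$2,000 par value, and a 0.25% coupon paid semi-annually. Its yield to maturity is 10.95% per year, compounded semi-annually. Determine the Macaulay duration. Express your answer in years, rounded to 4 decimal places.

1.9958 years

Periodic yield y = 0.05475. Discount each cash flow and weight by its period:
  t   CF        PV=CF/(1+0.05475)^t    t·PV
  1         2.50         2.3702         2.3702
  2         2.50         2.2472         4.4944
  3         2.50         2.1305         6.3916
  4     2,002.50     1,617.9846     6,471.9385
  Σ                  1,624.7326     6,485.1947
Price P = Σ PV = 1,624.7326.
Macaulay duration = Σ(t·PV) / P = 6,485.1947 / 1,624.7326 = 3.99155 half-year periods.
In years: 3.99155 / 2 = 1.99577 years.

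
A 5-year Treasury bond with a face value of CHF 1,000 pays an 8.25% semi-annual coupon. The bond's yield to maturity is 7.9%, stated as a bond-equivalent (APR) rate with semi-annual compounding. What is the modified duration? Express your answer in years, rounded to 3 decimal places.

4.043 years

Periodic yield y = 0.0395. First find Macaulay duration:
  t   CF        PV=CF/(1+0.0395)^t    t·PV
  1        41.25        39.6825        39.6825
  2        41.25        38.1746        76.3493
  3        41.25        36.7240       110.1721
  4        41.25        35.3286       141.3143
  5        41.25        33.9861       169.9306
  6        41.25        32.6947       196.1680
  7        41.25        31.4523       220.1661
  8        41.25        30.2571       242.0572
  9        41.25        29.1074       261.9667
  10    1,041.25       706.8220     7,068.2203
  Σ                  1,014.2295     8,526.0271
P = 1,014.2295; Macaulay duration = 8,526.0271 / 1,014.2295 = 8.40641 half-year periods = 4.20320 years.
Modified duration = D_Mac / (1 + y) = 4.20320 / 1.0395 = 4.04349 years.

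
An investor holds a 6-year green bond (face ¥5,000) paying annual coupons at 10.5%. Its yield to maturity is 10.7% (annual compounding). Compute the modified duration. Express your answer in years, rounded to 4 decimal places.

Periodic yield y = 0.107. First find Macaulay duration:
  t   CF        PV=CF/(1+0.107)^t    t·PV
  1       525.00       474.2547       474.2547
  2       525.00       428.4144       856.8288
  3       525.00       387.0049     1,161.0146
  4       525.00       349.5979     1,398.3916
  5       525.00       315.8066     1,579.0330
  6     5,525.00     3,002.2480    18,013.4877
  Σ                  4,957.3265    23,483.0105
P = 4,957.3265; Macaulay duration = 23,483.0105 / 4,957.3265 = 4.73703 years.
Modified duration = D_Mac / (1 + y) = 4.73703 / 1.107 = 4.27916 years.

4.2792 years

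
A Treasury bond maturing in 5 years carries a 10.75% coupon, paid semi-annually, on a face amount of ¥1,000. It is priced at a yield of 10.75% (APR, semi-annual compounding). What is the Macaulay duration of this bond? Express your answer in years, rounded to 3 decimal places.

3.995 years

Periodic yield y = 0.05375. Discount each cash flow and weight by its period:
  t   CF        PV=CF/(1+0.05375)^t    t·PV
  1        53.75        51.0083        51.0083
  2        53.75        48.4065        96.8129
  3        53.75        45.9373       137.8120
  4        53.75        43.5941       174.3766
  5        53.75        41.3705       206.8524
  6        53.75        39.2602       235.5614
  7        53.75        37.2576       260.8035
  8        53.75        35.3572       282.8575
  9        53.75        33.5537       301.9831
  10    1,053.75       624.2545     6,242.5454
  Σ                  1,000.0000     7,990.6132
Price P = Σ PV = 1,000.0000.
Macaulay duration = Σ(t·PV) / P = 7,990.6132 / 1,000.0000 = 7.99061 half-year periods.
In years: 7.99061 / 2 = 3.99531 years.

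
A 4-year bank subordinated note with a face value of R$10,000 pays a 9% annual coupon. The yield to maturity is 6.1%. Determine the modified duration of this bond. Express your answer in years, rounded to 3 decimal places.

3.351 years

Periodic yield y = 0.061. First find Macaulay duration:
  t   CF        PV=CF/(1+0.061)^t    t·PV
  1       900.00       848.2564       848.2564
  2       900.00       799.4876     1,598.9752
  3       900.00       753.5227     2,260.5682
  4    10,900.00     8,601.3172    34,405.2687
  Σ                 11,002.5839    39,113.0685
P = 11,002.5839; Macaulay duration = 39,113.0685 / 11,002.5839 = 3.55490 years.
Modified duration = D_Mac / (1 + y) = 3.55490 / 1.061 = 3.35052 years.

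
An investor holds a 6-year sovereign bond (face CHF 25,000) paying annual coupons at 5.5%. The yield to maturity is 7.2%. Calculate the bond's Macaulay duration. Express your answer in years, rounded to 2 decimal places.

5.23 years

Periodic yield y = 0.072. Discount each cash flow and weight by its year:
  t   CF        PV=CF/(1+0.072)^t    t·PV
  1     1,375.00     1,282.6493     1,282.6493
  2     1,375.00     1,196.5012     2,393.0023
  3     1,375.00     1,116.1392     3,348.4175
  4     1,375.00     1,041.1746     4,164.6983
  5     1,375.00       971.2449     4,856.2247
  6    26,375.00    17,378.9589   104,273.7534
  Σ                 22,986.6680   120,318.7455
Price P = Σ PV = 22,986.6680.
Macaulay duration = Σ(t·PV) / P = 120,318.7455 / 22,986.6680 = 5.23428 years.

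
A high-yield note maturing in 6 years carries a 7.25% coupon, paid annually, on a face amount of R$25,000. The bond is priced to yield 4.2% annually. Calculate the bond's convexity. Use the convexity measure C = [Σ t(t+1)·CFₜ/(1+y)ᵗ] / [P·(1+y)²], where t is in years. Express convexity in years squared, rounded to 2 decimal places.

With y = 0.042:
  t   CF        PV=CF/(1+0.042)^t    t·PV        t(t+1)·PV
  1     1,812.50     1,739.4434     1,739.4434       3,478.8868
  2     1,812.50     1,669.3315     3,338.6629      10,015.9887
  3     1,812.50     1,602.0455     4,806.1366      19,224.5465
  4     1,812.50     1,537.4717     6,149.8869      30,749.4346
  5     1,812.50     1,475.5007     7,377.5035      44,265.0211
  6    26,812.50    20,947.4420   125,684.6518     879,792.5623
  Σ                 28,971.2348   149,096.2851     987,526.4400
P = 28,971.2348.
Convexity = Σ t(t+1)·PV / [P·(1+y)²] = 987,526.4400 / (28,971.2348 × 1.085764) = 31.39397.

31.39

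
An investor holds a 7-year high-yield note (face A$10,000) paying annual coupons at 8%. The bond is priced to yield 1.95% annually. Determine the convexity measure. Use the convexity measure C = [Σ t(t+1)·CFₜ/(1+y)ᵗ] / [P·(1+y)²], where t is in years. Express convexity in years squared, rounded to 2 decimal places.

With y = 0.0195:
  t   CF        PV=CF/(1+0.0195)^t    t·PV        t(t+1)·PV
  1       800.00       784.6984       784.6984       1,569.3968
  2       800.00       769.6894     1,539.3789       4,618.1366
  3       800.00       754.9676     2,264.9027       9,059.6108
  4       800.00       740.5273     2,962.1092      14,810.5458
  5       800.00       726.3632     3,631.8160      21,790.8962
  6       800.00       712.4700     4,274.8202      29,923.7417
  7    10,800.00     9,434.3752    66,040.6265     528,325.0121
  Σ                 13,923.0911    81,498.3519     610,097.3399
P = 13,923.0911.
Convexity = Σ t(t+1)·PV / [P·(1+y)²] = 610,097.3399 / (13,923.0911 × 1.039380) = 42.15887.

42.16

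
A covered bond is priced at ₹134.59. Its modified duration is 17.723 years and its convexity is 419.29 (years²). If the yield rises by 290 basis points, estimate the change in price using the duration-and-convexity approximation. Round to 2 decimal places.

Duration effect: -D_mod·Δy = -17.723 × (+0.029) = -0.513967
Convexity effect: ½·C·(Δy)² = 0.5 × 419.29 × (0.029)² = +0.176311445
ΔP/P ≈ -0.513967 + 0.176311445 = -0.337655555
ΔP ≈ 134.59 × (-0.337655555) = -45.44506114745.

-₹45.45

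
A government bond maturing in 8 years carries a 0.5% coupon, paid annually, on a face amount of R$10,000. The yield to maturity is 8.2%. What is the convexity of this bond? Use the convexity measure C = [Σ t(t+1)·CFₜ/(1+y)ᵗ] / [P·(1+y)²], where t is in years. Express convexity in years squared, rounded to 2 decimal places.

59.50

With y = 0.082:
  t   CF        PV=CF/(1+0.082)^t    t·PV        t(t+1)·PV
  1        50.00        46.2107        46.2107          92.4214
  2        50.00        42.7086        85.4172         256.2517
  3        50.00        39.4719       118.4158         473.6630
  4        50.00        36.4805       145.9221         729.6103
  5        50.00        33.7158       168.5791       1,011.4745
  6        50.00        31.1606       186.9639       1,308.7471
  7        50.00        28.7991       201.5938       1,612.7506
  8    10,050.00     5,349.9285    42,799.4278     385,194.8500
  Σ                  5,608.4758    43,752.5303     390,679.7686
P = 5,608.4758.
Convexity = Σ t(t+1)·PV / [P·(1+y)²] = 390,679.7686 / (5,608.4758 × 1.170724) = 59.50063.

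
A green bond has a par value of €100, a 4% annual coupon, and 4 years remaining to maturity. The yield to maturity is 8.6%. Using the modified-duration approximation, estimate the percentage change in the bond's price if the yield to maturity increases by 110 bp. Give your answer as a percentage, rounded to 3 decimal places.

Periodic yield y = 0.086. Modified duration first:
  t   CF        PV=CF/(1+0.086)^t    t·PV
  1         4.00         3.6832         3.6832
  2         4.00         3.3916         6.7831
  3         4.00         3.1230         9.3690
  4       104.00        74.7677       299.0708
  Σ                     84.9655       318.9062
P = 84.9655; D_Mac = 3.75336 yrs; D_mod = 3.75336/(1+0.086) = 3.45613 yrs.
ΔP/P ≈ -D_mod · Δy = -3.45613 × (+0.011) = -0.038017 = -3.8017%.

-3.802%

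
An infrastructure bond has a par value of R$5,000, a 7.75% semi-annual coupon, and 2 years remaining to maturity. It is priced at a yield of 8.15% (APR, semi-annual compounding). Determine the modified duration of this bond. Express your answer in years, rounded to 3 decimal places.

Periodic yield y = 0.04075. First find Macaulay duration:
  t   CF        PV=CF/(1+0.04075)^t    t·PV
  1       193.75       186.1638       186.1638
  2       193.75       178.8747       357.7494
  3       193.75       171.8709       515.6128
  4     5,193.75     4,426.8557    17,707.4227
  Σ                  4,963.7651    18,766.9487
P = 4,963.7651; Macaulay duration = 18,766.9487 / 4,963.7651 = 3.78079 half-year periods = 1.89039 years.
Modified duration = D_Mac / (1 + y) = 1.89039 / 1.04075 = 1.81638 years.

1.816 years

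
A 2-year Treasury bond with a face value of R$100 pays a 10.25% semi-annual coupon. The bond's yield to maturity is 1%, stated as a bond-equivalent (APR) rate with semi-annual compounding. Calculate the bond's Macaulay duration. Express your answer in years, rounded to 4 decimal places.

1.8711 years

Periodic yield y = 0.005. Discount each cash flow and weight by its period:
  t   CF        PV=CF/(1+0.005)^t    t·PV
  1        5.125         5.0995         5.0995
  2        5.125         5.0741        10.1483
  3        5.125         5.0489        15.1467
  4      105.125       103.0485       412.1941
  Σ                    118.2710       442.5885
Price P = Σ PV = 118.2710.
Macaulay duration = Σ(t·PV) / P = 442.5885 / 118.2710 = 3.74215 half-year periods.
In years: 3.74215 / 2 = 1.87108 years.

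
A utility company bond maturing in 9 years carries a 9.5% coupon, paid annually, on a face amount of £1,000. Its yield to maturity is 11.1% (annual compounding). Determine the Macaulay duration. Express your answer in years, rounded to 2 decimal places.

6.30 years

Periodic yield y = 0.111. Discount each cash flow and weight by its year:
  t   CF        PV=CF/(1+0.111)^t    t·PV
  1        95.00        85.5086        85.5086
  2        95.00        76.9654       153.9308
  3        95.00        69.2758       207.8273
  4        95.00        62.3544       249.4178
  5        95.00        56.1246       280.6230
  6        95.00        50.5172       303.1032
  7        95.00        45.4700       318.2902
  8        95.00        40.9271       327.4169
  9     1,095.00       424.6074     3,821.4669
  Σ                    911.7505     5,747.5846
Price P = Σ PV = 911.7505.
Macaulay duration = Σ(t·PV) / P = 5,747.5846 / 911.7505 = 6.30390 years.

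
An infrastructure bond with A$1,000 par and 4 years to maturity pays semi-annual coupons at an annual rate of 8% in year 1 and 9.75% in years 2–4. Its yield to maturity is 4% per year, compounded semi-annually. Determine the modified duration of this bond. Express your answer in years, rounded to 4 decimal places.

3.4384 years

Periodic yield y = 0.02. First find Macaulay duration:
  t   CF        PV=CF/(1+0.02)^t    t·PV
  1        40.00        39.2157        39.2157
  2        40.00        38.4468        76.8935
  3        48.75        45.9382       137.8146
  4        48.75        45.0375       180.1499
  5        48.75        44.1544       220.7719
  6        48.75        43.2886       259.7316
  7        48.75        42.4398       297.0787
  8     1,048.75       895.0980     7,160.7842
  Σ                  1,193.6189     8,372.4401
P = 1,193.6189; Macaulay duration = 8,372.4401 / 1,193.6189 = 7.01433 half-year periods = 3.50717 years.
Modified duration = D_Mac / (1 + y) = 3.50717 / 1.02 = 3.43840 years.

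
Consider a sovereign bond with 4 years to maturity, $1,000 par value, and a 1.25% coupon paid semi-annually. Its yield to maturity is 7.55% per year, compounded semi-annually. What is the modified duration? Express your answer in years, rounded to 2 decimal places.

3.76 years

Periodic yield y = 0.03775. First find Macaulay duration:
  t   CF        PV=CF/(1+0.03775)^t    t·PV
  1         6.25         6.0226         6.0226
  2         6.25         5.8036        11.6071
  3         6.25         5.5924        16.7773
  4         6.25         5.3890        21.5560
  5         6.25         5.1930        25.9649
  6         6.25         5.0041        30.0244
  7         6.25         4.8220        33.7543
  8     1,006.25       748.1074     5,984.8593
  Σ                    785.9342     6,130.5660
P = 785.9342; Macaulay duration = 6,130.5660 / 785.9342 = 7.80036 half-year periods = 3.90018 years.
Modified duration = D_Mac / (1 + y) = 3.90018 / 1.03775 = 3.75830 years.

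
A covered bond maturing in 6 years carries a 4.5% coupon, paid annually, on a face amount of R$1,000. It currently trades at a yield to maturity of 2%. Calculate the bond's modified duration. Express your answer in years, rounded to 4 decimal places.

Periodic yield y = 0.02. First find Macaulay duration:
  t   CF        PV=CF/(1+0.02)^t    t·PV
  1        45.00        44.1176        44.1176
  2        45.00        43.2526        86.5052
  3        45.00        42.4045       127.2135
  4        45.00        41.5730       166.2922
  5        45.00        40.7579       203.7894
  6     1,045.00       927.9301     5,567.5806
  Σ                  1,140.0358     6,195.4985
P = 1,140.0358; Macaulay duration = 6,195.4985 / 1,140.0358 = 5.43448 years.
Modified duration = D_Mac / (1 + y) = 5.43448 / 1.02 = 5.32792 years.

5.3279 years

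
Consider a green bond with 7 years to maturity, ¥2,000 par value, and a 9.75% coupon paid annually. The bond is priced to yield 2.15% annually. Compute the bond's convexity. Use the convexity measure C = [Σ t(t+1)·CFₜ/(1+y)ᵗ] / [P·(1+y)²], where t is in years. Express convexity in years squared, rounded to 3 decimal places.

With y = 0.0215:
  t   CF        PV=CF/(1+0.0215)^t    t·PV        t(t+1)·PV
  1       195.00       190.8957       190.8957         381.7915
  2       195.00       186.8779       373.7557       1,121.2672
  3       195.00       182.9446       548.8337       2,195.3347
  4       195.00       179.0940       716.3762       3,581.8808
  5       195.00       175.3246       876.6228       5,259.7368
  6       195.00       171.6344     1,029.8065       7,208.6456
  7     2,195.00     1,891.3240    13,239.2678     105,914.1426
  Σ                  2,978.0952    16,975.5584     125,662.7991
P = 2,978.0952.
Convexity = Σ t(t+1)·PV / [P·(1+y)²] = 125,662.7991 / (2,978.0952 × 1.043462) = 40.43816.

40.438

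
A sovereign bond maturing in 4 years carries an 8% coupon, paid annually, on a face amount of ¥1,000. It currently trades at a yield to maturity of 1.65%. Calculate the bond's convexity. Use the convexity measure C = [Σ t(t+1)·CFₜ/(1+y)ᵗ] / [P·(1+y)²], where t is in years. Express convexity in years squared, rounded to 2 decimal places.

16.94

With y = 0.0165:
  t   CF        PV=CF/(1+0.0165)^t    t·PV        t(t+1)·PV
  1        80.00        78.7014        78.7014         157.4029
  2        80.00        77.4239       154.8479         464.5436
  3        80.00        76.1672       228.5015         914.0061
  4     1,080.00     1,011.5660     4,046.2640      20,231.3200
  Σ                  1,243.8585     4,508.3148      21,767.2725
P = 1,243.8585.
Convexity = Σ t(t+1)·PV / [P·(1+y)²] = 21,767.2725 / (1,243.8585 × 1.033272) = 16.93629.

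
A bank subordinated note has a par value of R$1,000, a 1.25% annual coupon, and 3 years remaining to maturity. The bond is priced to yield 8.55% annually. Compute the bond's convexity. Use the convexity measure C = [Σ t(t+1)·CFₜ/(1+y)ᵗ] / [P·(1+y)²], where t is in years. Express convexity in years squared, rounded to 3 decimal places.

With y = 0.0855:
  t   CF        PV=CF/(1+0.0855)^t    t·PV        t(t+1)·PV
  1        12.50        11.5154        11.5154          23.0309
  2        12.50        10.6084        21.2168          63.6505
  3     1,012.50       791.5996     2,374.7987       9,499.1948
  Σ                    813.7234     2,407.5310       9,585.8761
P = 813.7234.
Convexity = Σ t(t+1)·PV / [P·(1+y)²] = 9,585.8761 / (813.7234 × 1.178310) = 9.99759.

9.998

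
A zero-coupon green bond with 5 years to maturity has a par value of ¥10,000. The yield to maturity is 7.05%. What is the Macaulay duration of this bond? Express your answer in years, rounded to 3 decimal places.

A zero-coupon bond has a single cash flow at maturity, so its Macaulay duration equals its maturity: 5 years.

5.000 years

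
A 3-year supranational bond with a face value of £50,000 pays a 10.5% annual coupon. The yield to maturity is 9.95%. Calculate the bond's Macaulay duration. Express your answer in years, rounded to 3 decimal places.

Periodic yield y = 0.0995. Discount each cash flow and weight by its year:
  t   CF        PV=CF/(1+0.0995)^t    t·PV
  1     5,250.00     4,774.8977     4,774.8977
  2     5,250.00     4,342.7901     8,685.5801
  3    55,250.00    41,566.7990   124,700.3970
  Σ                 50,684.4867   138,160.8748
Price P = Σ PV = 50,684.4867.
Macaulay duration = Σ(t·PV) / P = 138,160.8748 / 50,684.4867 = 2.72590 years.

2.726 years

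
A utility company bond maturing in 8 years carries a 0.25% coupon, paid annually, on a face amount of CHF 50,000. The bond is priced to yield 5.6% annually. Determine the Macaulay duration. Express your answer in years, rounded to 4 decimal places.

Periodic yield y = 0.056. Discount each cash flow and weight by its year:
  t   CF        PV=CF/(1+0.056)^t    t·PV
  1       125.00       118.3712       118.3712
  2       125.00       112.0940       224.1879
  3       125.00       106.1496       318.4487
  4       125.00       100.5204       402.0817
  5       125.00        95.1898       475.9490
  6       125.00        90.1419       540.8511
  7       125.00        85.3616       597.5313
  8    50,125.00    32,414.7771   259,318.2171
  Σ                 33,122.6056   261,995.6381
Price P = Σ PV = 33,122.6056.
Macaulay duration = Σ(t·PV) / P = 261,995.6381 / 33,122.6056 = 7.90987 years.

7.9099 years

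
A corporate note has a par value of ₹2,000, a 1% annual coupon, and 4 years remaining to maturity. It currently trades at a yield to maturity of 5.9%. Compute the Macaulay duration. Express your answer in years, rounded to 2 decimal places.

Periodic yield y = 0.059. Discount each cash flow and weight by its year:
  t   CF        PV=CF/(1+0.059)^t    t·PV
  1        20.00        18.8857        18.8857
  2        20.00        17.8336        35.6671
  3        20.00        16.8400        50.5200
  4     2,020.00     1,606.0813     6,424.3253
  Σ                  1,659.6406     6,529.3981
Price P = Σ PV = 1,659.6406.
Macaulay duration = Σ(t·PV) / P = 6,529.3981 / 1,659.6406 = 3.93422 years.

3.93 years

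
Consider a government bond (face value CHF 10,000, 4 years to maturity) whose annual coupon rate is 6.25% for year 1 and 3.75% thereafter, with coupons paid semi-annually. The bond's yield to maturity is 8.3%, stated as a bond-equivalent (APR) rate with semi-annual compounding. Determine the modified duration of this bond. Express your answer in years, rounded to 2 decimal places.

3.50 years

Periodic yield y = 0.0415. First find Macaulay duration:
  t   CF        PV=CF/(1+0.0415)^t    t·PV
  1       312.50       300.0480       300.0480
  2       312.50       288.0922       576.1844
  3       187.50       165.9677       497.9030
  4       187.50       159.3544       637.4178
  5       187.50       153.0047       765.0237
  6       187.50       146.9081       881.4484
  7       187.50       141.0543       987.3802
  8    10,187.50     7,358.5700    58,868.5603
  Σ                  8,712.9994    63,513.9656
P = 8,712.9994; Macaulay duration = 63,513.9656 / 8,712.9994 = 7.28956 half-year periods = 3.64478 years.
Modified duration = D_Mac / (1 + y) = 3.64478 / 1.0415 = 3.49955 years.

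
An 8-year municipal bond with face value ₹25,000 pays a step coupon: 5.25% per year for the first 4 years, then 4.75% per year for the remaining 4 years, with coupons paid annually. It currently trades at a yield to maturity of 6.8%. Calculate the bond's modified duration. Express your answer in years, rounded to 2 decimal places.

6.24 years

Periodic yield y = 0.068. First find Macaulay duration:
  t   CF        PV=CF/(1+0.068)^t    t·PV
  1     1,312.50     1,228.9326     1,228.9326
  2     1,312.50     1,150.6859     2,301.3719
  3     1,312.50     1,077.4213     3,232.2639
  4     1,312.50     1,008.8214     4,035.2857
  5     1,187.50       854.6285     4,273.1423
  6     1,187.50       800.2139     4,801.2835
  7     1,187.50       749.2640     5,244.8478
  8    26,187.50    15,471.2007   123,769.6052
  Σ                 22,341.1683   148,886.7330
P = 22,341.1683; Macaulay duration = 148,886.7330 / 22,341.1683 = 6.66423 years.
Modified duration = D_Mac / (1 + y) = 6.66423 / 1.068 = 6.23992 years.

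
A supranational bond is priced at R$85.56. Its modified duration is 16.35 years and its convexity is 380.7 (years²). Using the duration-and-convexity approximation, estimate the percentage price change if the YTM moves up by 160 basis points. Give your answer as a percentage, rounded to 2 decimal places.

-21.29%

Duration effect: -D_mod·Δy = -16.35 × (+0.016) = -0.261600
Convexity effect: ½·C·(Δy)² = 0.5 × 380.7 × (0.016)² = +0.0487296
ΔP/P ≈ -0.261600 + 0.0487296 = -0.2128704
= -21.28704%.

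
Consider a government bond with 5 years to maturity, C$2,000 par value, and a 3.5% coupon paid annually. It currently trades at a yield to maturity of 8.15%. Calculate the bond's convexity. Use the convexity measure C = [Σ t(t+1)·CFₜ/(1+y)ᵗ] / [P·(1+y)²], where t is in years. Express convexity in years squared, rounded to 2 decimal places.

With y = 0.0815:
  t   CF        PV=CF/(1+0.0815)^t    t·PV        t(t+1)·PV
  1        70.00        64.7249        64.7249         129.4498
  2        70.00        59.8474       119.6947         359.0842
  3        70.00        55.3374       166.0121         664.0484
  4        70.00        51.1672       204.6689       1,023.3447
  5     2,070.00     1,399.0645     6,995.3223      41,971.9340
  Σ                  1,630.1413     7,550.4230      44,147.8611
P = 1,630.1413.
Convexity = Σ t(t+1)·PV / [P·(1+y)²] = 44,147.8611 / (1,630.1413 × 1.169642) = 23.15428.

23.15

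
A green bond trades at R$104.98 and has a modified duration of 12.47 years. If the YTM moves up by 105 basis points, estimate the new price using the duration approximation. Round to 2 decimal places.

R$91.23

Duration approximation: ΔP/P ≈ -D_mod · Δy = -12.47 × (+0.0105) = -0.130935.
New price ≈ 104.98 × (1 - 0.130935) = 91.2344437.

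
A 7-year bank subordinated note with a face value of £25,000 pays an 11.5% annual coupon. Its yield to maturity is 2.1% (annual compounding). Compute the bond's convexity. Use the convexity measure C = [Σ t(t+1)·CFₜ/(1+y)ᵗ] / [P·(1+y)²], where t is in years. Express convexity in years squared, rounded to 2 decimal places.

With y = 0.021:
  t   CF        PV=CF/(1+0.021)^t    t·PV        t(t+1)·PV
  1     2,875.00     2,815.8668     2,815.8668       5,631.7336
  2     2,875.00     2,757.9499     5,515.8997      16,547.6991
  3     2,875.00     2,701.2241     8,103.6724      32,414.6897
  4     2,875.00     2,645.6652    10,582.6607      52,913.3035
  5     2,875.00     2,591.2489    12,956.2447      77,737.4684
  6     2,875.00     2,537.9520    15,227.7117     106,593.9821
  7    27,875.00    24,100.9788   168,706.8519   1,349,654.8151
  Σ                 40,150.8857   223,908.9080   1,641,493.6916
P = 40,150.8857.
Convexity = Σ t(t+1)·PV / [P·(1+y)²] = 1,641,493.6916 / (40,150.8857 × 1.042441) = 39.21865.

39.22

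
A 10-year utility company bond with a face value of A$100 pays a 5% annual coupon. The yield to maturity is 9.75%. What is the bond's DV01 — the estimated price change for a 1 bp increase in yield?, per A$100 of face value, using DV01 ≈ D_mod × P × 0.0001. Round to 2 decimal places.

A$0.05

Periodic yield y = 0.0975.
  t   CF        PV=CF/(1+0.0975)^t    t·PV
  1         5.00         4.5558         4.5558
  2         5.00         4.1511         8.3022
  3         5.00         3.7823        11.3469
  4         5.00         3.4463        13.7852
  5         5.00         3.1401        15.7006
  6         5.00         2.8612        17.1670
  7         5.00         2.6070        18.2489
  8         5.00         2.3754        19.0031
  9         5.00         2.1644        19.4792
  10      105.00        41.4137       414.1370
  Σ                     70.4972       541.7258
P = 70.4972; D_Mac = 7.68436 yrs; D_mod = 7.00169 yrs.
DV01 ≈ 7.00169 × 70.4972 × 0.0001 = 0.049360.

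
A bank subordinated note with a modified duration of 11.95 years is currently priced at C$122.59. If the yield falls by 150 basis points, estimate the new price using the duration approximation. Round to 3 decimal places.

Duration approximation: ΔP/P ≈ -D_mod · Δy = -11.95 × (-0.015) = +0.179250.
New price ≈ 122.59 × (1 + 0.179250) = 144.5642575.

C$144.564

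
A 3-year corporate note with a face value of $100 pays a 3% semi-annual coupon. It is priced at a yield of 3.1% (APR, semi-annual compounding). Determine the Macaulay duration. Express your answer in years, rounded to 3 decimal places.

Periodic yield y = 0.0155. Discount each cash flow and weight by its period:
  t   CF        PV=CF/(1+0.0155)^t    t·PV
  1         1.50         1.4771         1.4771
  2         1.50         1.4546         2.9091
  3         1.50         1.4324         4.2971
  4         1.50         1.4105         5.6420
  5         1.50         1.3890         6.9448
  6       101.50        92.5521       555.3129
  Σ                     99.7156       576.5830
Price P = Σ PV = 99.7156.
Macaulay duration = Σ(t·PV) / P = 576.5830 / 99.7156 = 5.78227 half-year periods.
In years: 5.78227 / 2 = 2.89114 years.

2.891 years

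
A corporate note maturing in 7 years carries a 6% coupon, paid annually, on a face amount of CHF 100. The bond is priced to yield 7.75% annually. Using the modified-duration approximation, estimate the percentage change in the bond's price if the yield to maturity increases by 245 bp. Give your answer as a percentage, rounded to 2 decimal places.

-13.32%

Periodic yield y = 0.0775. Modified duration first:
  t   CF        PV=CF/(1+0.0775)^t    t·PV
  1         6.00         5.5684         5.5684
  2         6.00         5.1679        10.3359
  3         6.00         4.7962        14.3887
  4         6.00         4.4513        17.8050
  5         6.00         4.1311        20.6555
  6         6.00         3.8340        23.0038
  7       106.00        62.8615       440.0307
  Σ                     90.8104       531.7879
P = 90.8104; D_Mac = 5.85602 yrs; D_mod = 5.85602/(1+0.0775) = 5.43482 yrs.
ΔP/P ≈ -D_mod · Δy = -5.43482 × (+0.0245) = -0.133153 = -13.3153%.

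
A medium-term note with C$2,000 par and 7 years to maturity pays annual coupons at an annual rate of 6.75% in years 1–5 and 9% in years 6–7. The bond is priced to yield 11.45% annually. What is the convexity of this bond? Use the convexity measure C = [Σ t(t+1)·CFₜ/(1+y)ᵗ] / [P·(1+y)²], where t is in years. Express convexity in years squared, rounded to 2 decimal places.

33.68

With y = 0.1145:
  t   CF        PV=CF/(1+0.1145)^t    t·PV        t(t+1)·PV
  1       135.00       121.1306       121.1306         242.2611
  2       135.00       108.6860       217.3720         652.1160
  3       135.00        97.5200       292.5599       1,170.2396
  4       135.00        87.5011       350.0044       1,750.0219
  5       135.00        78.5115       392.5576       2,355.3457
  6       180.00        93.9273       563.5641       3,944.9487
  7     2,180.00     1,020.6950     7,144.8649      57,158.9195
  Σ                  1,607.9715     9,082.0535      67,273.8525
P = 1,607.9715.
Convexity = Σ t(t+1)·PV / [P·(1+y)²] = 67,273.8525 / (1,607.9715 × 1.242110) = 33.68277.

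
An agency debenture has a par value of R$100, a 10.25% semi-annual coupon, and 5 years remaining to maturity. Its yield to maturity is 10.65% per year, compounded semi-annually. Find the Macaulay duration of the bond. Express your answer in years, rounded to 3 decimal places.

Periodic yield y = 0.05325. Discount each cash flow and weight by its period:
  t   CF        PV=CF/(1+0.05325)^t    t·PV
  1        5.125         4.8659         4.8659
  2        5.125         4.6199         9.2398
  3        5.125         4.3863        13.1589
  4        5.125         4.1645        16.6582
  5        5.125         3.9540        19.7700
  6        5.125         3.7541        22.5246
  7        5.125         3.5643        24.9501
  8        5.125         3.3841        27.0727
  9        5.125         3.2130        28.9170
  10     105.125        62.5736       625.7363
  Σ                     98.4797       792.8934
Price P = Σ PV = 98.4797.
Macaulay duration = Σ(t·PV) / P = 792.8934 / 98.4797 = 8.05134 half-year periods.
In years: 8.05134 / 2 = 4.02567 years.

4.026 years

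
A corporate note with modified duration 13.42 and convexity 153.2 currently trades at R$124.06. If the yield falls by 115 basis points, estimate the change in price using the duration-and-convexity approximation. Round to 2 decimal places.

+R$20.40

Duration effect: -D_mod·Δy = -13.42 × (-0.0115) = +0.154330
Convexity effect: ½·C·(Δy)² = 0.5 × 153.2 × (-0.0115)² = +0.01013035
ΔP/P ≈ +0.154330 + 0.01013035 = +0.16446035
ΔP ≈ 124.06 × (+0.16446035) = +20.402951021.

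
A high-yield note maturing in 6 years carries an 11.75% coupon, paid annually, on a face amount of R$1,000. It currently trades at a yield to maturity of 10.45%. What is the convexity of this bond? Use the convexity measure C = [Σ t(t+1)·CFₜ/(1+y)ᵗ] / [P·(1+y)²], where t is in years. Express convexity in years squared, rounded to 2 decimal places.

24.39

With y = 0.1045:
  t   CF        PV=CF/(1+0.1045)^t    t·PV        t(t+1)·PV
  1       117.50       106.3830       106.3830         212.7660
  2       117.50        96.3178       192.6355         577.9066
  3       117.50        87.2049       261.6146       1,046.4584
  4       117.50        78.9542       315.8166       1,579.0831
  5       117.50        71.4841       357.4203       2,144.5221
  6     1,117.50       615.5356     3,693.2139      25,852.4973
  Σ                  1,055.8795     4,927.0840      31,413.2334
P = 1,055.8795.
Convexity = Σ t(t+1)·PV / [P·(1+y)²] = 31,413.2334 / (1,055.8795 × 1.219920) = 24.38748.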